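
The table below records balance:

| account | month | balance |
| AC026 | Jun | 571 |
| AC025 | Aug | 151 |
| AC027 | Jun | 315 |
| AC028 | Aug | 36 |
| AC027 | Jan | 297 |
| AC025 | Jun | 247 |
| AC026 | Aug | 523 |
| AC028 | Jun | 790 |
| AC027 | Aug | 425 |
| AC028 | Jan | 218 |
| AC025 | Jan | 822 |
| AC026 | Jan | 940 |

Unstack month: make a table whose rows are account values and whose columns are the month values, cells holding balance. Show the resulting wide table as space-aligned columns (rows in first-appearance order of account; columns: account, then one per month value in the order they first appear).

account  Jun  Aug  Jan
AC026    571  523  940
AC025    247  151  822
AC027    315  425  297
AC028    790  36   218

Columns: account plus the 3 distinct month values (Jun, Aug, Jan).
For example, row AC026 column Jun takes balance=571 from the long row (AC026, Jun).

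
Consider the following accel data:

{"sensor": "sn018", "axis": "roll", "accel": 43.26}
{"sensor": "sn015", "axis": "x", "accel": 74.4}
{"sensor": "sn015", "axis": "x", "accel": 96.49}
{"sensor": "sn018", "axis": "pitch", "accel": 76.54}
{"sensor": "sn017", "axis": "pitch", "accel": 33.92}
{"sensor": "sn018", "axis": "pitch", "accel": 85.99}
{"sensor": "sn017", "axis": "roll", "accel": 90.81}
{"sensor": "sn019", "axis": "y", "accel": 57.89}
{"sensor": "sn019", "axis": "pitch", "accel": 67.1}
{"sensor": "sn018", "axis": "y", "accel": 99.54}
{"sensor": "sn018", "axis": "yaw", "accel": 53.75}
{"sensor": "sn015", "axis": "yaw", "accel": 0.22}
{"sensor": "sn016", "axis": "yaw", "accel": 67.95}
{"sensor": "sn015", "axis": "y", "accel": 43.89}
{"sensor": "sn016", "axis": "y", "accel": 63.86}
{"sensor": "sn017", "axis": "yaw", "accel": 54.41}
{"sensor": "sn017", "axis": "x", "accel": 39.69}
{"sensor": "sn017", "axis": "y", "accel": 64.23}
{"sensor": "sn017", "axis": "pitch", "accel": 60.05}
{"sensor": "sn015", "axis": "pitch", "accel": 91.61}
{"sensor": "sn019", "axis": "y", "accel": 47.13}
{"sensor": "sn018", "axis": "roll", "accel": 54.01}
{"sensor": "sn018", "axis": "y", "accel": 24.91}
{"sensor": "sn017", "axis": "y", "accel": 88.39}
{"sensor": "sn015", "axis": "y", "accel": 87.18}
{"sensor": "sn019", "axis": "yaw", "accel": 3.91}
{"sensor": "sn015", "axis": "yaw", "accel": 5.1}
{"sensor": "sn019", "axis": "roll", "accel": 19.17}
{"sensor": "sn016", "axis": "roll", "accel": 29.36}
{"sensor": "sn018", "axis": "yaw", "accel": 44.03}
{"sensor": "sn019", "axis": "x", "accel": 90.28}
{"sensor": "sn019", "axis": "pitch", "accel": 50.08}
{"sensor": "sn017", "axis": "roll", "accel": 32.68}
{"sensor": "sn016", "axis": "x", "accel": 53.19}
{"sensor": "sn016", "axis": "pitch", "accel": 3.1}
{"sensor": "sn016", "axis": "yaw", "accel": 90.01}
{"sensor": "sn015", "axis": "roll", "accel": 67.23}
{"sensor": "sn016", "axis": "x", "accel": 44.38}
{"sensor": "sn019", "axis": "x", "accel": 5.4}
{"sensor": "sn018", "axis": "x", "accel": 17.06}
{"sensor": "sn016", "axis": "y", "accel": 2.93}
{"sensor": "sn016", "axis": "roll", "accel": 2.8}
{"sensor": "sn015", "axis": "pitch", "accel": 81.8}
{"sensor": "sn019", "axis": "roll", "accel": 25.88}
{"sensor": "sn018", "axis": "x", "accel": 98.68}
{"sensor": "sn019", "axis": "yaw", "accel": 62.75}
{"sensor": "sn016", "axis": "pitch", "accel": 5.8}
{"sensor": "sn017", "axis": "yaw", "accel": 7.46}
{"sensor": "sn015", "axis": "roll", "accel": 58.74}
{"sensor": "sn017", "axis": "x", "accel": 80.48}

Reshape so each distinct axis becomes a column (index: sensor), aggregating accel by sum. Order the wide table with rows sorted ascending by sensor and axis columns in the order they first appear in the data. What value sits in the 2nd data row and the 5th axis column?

With rows sorted ascending by sensor, row 2 is sensor=sn016. axis columns in first-appearance order: roll, x, pitch, y, yaw; column 5 is yaw.
Long rows with sensor=sn016, axis=yaw: 67.95 + 90.01 = 157.96.

157.96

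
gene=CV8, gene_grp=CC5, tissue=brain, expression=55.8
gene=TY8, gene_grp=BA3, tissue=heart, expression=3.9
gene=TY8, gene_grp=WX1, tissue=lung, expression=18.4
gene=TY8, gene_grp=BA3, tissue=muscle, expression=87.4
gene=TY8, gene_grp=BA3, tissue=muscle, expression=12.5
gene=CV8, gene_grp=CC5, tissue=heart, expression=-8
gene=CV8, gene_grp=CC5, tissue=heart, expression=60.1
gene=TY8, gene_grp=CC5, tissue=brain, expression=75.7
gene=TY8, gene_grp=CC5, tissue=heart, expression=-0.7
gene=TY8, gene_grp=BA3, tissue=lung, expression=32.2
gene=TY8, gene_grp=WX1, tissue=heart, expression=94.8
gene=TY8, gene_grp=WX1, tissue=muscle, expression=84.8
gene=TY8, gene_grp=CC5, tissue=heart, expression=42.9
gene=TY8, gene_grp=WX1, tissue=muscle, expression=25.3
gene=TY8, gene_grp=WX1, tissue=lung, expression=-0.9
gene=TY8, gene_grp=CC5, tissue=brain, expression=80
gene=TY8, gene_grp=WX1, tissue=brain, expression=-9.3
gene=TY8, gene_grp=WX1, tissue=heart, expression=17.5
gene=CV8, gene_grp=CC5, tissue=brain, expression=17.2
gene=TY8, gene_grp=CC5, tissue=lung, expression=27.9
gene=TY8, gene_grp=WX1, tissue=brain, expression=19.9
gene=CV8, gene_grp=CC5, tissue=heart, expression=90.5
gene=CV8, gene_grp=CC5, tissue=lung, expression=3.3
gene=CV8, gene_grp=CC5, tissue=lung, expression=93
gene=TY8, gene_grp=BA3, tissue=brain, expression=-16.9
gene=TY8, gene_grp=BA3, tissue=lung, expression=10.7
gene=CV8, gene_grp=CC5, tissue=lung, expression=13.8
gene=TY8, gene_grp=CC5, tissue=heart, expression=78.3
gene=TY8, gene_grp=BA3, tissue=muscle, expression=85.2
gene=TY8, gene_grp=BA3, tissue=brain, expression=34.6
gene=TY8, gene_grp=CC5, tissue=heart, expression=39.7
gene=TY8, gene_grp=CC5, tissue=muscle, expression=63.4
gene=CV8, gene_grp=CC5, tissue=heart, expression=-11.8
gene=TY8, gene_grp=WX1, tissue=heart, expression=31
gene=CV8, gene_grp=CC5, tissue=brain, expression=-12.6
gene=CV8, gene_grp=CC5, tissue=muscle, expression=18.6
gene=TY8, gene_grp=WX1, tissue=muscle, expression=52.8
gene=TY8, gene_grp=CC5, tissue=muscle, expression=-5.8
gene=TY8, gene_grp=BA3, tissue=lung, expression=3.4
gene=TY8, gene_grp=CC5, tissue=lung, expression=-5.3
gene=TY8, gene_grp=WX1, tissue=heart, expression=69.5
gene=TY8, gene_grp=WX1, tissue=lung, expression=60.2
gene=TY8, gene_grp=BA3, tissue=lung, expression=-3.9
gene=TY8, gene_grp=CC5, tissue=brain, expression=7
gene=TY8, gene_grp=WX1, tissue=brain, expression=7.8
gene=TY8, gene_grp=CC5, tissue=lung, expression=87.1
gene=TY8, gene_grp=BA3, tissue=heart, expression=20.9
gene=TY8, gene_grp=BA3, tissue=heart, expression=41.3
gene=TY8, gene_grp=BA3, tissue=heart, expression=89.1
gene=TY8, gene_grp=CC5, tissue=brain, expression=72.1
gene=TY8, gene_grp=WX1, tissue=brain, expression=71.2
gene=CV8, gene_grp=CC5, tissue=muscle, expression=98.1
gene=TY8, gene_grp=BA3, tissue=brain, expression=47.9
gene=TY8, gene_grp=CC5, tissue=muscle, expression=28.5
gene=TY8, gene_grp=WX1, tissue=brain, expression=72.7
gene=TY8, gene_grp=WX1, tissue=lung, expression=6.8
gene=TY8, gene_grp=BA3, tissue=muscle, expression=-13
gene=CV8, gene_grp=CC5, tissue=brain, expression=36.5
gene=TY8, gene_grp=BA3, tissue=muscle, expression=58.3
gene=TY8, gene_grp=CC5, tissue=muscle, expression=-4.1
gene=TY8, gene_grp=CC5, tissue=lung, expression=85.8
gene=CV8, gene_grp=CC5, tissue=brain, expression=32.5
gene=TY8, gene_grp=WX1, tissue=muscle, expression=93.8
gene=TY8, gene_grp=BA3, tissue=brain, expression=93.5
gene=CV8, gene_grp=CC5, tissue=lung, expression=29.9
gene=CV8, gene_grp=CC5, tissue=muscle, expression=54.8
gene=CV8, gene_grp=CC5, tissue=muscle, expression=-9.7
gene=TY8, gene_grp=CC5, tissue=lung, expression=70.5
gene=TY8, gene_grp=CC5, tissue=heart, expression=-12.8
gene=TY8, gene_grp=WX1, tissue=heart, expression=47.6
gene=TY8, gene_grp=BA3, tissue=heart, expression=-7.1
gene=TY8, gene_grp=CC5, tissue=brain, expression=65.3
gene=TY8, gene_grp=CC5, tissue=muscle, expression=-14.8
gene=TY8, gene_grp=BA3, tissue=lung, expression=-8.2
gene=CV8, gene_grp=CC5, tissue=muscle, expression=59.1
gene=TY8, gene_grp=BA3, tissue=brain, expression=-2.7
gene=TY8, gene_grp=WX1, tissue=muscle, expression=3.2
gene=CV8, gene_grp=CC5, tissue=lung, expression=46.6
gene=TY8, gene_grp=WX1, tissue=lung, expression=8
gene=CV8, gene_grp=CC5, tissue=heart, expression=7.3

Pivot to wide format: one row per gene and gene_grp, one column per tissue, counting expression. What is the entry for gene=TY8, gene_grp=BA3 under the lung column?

Rows with gene=TY8, gene_grp=BA3 and tissue=lung: expression values are 32.2, 10.7, 3.4, -3.9, -8.2.
5 rows match — count = 5.

5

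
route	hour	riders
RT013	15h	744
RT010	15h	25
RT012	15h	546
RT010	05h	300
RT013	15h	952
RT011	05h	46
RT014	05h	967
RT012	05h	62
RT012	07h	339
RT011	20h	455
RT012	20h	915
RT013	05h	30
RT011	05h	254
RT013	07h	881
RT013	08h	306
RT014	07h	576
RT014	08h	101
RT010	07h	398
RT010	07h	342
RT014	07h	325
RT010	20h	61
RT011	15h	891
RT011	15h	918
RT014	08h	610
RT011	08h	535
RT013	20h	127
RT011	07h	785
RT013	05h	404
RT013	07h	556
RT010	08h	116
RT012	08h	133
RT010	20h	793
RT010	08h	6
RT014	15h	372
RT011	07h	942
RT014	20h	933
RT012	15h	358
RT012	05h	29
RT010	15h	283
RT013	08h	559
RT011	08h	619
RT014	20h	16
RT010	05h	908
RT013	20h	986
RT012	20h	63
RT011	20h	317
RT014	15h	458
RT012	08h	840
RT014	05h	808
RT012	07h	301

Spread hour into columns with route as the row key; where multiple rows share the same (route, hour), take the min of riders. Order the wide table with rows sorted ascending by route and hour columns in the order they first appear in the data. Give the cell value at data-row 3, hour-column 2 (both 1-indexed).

29

With rows sorted ascending by route, row 3 is route=RT012. hour columns in first-appearance order: 15h, 05h, 07h, 20h, 08h; column 2 is 05h.
Long rows with route=RT012, hour=05h: min(62, 29) = 29.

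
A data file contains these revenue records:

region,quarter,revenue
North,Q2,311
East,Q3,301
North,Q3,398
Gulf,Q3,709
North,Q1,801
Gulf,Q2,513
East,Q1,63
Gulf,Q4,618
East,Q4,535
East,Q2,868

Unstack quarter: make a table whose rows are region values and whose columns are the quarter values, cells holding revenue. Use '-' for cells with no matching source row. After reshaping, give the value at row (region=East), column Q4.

The long row with region=East, quarter=Q4 has revenue=535.

535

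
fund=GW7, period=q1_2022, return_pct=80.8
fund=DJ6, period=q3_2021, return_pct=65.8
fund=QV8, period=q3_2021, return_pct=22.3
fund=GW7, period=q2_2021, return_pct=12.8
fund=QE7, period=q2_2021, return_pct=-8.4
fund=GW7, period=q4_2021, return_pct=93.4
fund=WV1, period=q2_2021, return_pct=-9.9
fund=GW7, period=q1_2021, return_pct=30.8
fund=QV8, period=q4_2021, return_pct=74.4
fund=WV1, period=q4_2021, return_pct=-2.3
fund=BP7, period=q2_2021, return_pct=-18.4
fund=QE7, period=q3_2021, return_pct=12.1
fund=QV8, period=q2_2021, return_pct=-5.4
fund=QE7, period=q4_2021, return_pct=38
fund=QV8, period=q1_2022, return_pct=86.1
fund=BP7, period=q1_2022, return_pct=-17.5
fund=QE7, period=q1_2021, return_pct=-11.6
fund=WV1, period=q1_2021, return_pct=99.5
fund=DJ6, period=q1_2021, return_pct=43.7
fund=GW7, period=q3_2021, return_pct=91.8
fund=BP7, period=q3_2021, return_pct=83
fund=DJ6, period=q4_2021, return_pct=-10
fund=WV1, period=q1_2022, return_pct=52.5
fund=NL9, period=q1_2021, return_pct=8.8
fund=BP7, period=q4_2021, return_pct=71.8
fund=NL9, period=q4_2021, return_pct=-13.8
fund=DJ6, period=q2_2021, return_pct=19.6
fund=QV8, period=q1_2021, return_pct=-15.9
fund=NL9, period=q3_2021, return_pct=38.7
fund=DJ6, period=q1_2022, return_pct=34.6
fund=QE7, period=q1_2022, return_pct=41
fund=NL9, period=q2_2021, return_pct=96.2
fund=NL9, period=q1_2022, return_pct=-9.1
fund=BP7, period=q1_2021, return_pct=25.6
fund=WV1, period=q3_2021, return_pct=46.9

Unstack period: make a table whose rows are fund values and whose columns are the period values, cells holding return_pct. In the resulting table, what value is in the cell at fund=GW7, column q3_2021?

91.8

Wide layout: rows indexed by fund, columns are the 5 distinct period values (q1_2022, q3_2021, q2_2021, q4_2021, q1_2021).
Cell (fund=GW7, period=q3_2021) draws from the long row where fund=GW7 and period=q3_2021, which has return_pct=91.8.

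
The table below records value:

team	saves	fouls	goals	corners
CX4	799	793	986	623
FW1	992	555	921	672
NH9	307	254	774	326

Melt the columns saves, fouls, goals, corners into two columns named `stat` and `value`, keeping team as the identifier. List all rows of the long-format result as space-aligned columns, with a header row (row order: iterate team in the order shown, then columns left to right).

team  stat     value
CX4   saves    799  
CX4   fouls    793  
CX4   goals    986  
CX4   corners  623  
FW1   saves    992  
FW1   fouls    555  
FW1   goals    921  
FW1   corners  672  
NH9   saves    307  
NH9   fouls    254  
NH9   goals    774  
NH9   corners  326  

Each (team, column) pair becomes one row: 3 × 4 = 12 rows.
For example, (CX4, saves) → value=799.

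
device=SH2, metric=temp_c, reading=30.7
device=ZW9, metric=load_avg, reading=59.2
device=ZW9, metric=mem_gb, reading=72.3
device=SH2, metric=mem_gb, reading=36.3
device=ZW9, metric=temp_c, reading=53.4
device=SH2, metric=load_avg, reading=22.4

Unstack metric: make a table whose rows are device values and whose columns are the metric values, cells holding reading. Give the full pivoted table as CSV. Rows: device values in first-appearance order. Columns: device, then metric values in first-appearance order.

Columns: device plus the 3 distinct metric values (temp_c, load_avg, mem_gb).
For example, row SH2 column temp_c takes reading=30.7 from the long row (SH2, temp_c).

device,temp_c,load_avg,mem_gb
SH2,30.7,22.4,36.3
ZW9,53.4,59.2,72.3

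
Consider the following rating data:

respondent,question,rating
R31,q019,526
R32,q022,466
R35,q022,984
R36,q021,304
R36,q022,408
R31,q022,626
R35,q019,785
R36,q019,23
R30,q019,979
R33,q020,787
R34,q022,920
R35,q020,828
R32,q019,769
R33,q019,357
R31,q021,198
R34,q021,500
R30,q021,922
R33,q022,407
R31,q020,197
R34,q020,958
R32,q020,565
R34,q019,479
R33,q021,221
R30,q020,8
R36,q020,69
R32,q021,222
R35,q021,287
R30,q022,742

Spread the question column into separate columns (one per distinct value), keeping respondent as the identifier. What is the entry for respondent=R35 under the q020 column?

Wide layout: rows indexed by respondent, columns are the 4 distinct question values (q019, q022, q021, q020).
Cell (respondent=R35, question=q020) draws from the long row where respondent=R35 and question=q020, which has rating=828.

828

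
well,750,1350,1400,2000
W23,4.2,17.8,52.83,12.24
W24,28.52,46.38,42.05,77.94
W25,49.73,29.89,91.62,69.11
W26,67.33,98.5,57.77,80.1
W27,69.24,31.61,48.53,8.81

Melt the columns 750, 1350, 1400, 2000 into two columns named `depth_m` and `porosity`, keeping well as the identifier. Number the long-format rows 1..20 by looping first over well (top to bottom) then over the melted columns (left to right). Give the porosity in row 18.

31.61

20 rows total (5 × 4). Row 18: index ⌊(18-1)/4⌋ = 4 into well → W27; (18-1) mod 4 = 1 into the melted columns → 1350.
So row 18 is (W27, 1350, 31.61); porosity = 31.61.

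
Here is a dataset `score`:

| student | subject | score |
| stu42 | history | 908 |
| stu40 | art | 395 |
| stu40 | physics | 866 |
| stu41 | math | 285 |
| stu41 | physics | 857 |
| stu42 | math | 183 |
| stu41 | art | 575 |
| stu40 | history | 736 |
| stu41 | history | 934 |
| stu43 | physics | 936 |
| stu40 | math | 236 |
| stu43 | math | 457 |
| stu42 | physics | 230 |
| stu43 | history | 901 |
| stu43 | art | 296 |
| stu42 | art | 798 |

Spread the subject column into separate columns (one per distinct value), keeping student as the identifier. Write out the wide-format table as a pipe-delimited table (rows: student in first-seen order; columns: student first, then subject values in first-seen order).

Columns: student plus the 4 distinct subject values (history, art, physics, math).
For example, row stu42 column history takes score=908 from the long row (stu42, history).

| student | history | art | physics | math |
| stu42 | 908 | 798 | 230 | 183 |
| stu40 | 736 | 395 | 866 | 236 |
| stu41 | 934 | 575 | 857 | 285 |
| stu43 | 901 | 296 | 936 | 457 |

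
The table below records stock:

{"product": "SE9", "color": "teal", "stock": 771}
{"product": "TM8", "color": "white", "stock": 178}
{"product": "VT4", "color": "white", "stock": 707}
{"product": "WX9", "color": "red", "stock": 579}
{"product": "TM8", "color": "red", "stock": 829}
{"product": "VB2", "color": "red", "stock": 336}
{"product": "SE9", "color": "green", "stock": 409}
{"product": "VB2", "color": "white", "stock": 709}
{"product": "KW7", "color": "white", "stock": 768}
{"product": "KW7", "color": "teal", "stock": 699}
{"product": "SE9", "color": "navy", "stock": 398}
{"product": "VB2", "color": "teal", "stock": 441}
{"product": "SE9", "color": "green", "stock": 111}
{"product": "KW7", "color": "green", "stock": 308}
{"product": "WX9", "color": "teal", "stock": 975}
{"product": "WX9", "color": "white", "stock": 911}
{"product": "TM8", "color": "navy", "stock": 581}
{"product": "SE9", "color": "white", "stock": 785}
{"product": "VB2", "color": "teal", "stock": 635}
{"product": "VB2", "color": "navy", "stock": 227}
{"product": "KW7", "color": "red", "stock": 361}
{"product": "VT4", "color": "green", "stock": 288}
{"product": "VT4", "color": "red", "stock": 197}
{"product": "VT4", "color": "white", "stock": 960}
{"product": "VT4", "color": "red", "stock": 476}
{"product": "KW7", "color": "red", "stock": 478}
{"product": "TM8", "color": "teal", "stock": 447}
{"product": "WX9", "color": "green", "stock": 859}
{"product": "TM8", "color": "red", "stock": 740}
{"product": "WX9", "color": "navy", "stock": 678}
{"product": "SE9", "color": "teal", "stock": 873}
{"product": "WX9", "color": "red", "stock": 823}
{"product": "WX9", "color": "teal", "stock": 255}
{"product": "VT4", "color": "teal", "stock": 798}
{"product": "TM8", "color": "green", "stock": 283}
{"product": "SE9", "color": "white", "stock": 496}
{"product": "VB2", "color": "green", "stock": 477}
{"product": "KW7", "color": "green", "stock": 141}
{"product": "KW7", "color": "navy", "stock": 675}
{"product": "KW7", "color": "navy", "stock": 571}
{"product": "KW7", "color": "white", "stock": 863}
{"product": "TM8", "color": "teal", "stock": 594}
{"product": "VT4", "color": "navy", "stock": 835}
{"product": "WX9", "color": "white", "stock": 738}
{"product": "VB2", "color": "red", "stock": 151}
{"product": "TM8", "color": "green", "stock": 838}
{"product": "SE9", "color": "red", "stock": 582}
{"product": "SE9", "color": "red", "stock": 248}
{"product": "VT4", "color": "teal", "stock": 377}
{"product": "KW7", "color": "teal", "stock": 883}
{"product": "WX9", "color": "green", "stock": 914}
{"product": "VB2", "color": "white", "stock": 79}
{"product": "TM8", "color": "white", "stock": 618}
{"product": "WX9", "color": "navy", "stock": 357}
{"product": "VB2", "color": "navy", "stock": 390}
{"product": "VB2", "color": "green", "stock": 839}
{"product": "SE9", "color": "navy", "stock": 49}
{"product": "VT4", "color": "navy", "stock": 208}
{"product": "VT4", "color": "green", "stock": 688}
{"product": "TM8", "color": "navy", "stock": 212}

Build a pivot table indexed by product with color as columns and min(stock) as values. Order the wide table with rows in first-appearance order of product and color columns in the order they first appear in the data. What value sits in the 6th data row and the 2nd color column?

768

With rows in first-appearance order of product, row 6 is product=KW7. color columns in first-appearance order: teal, white, red, green, navy; column 2 is white.
Long rows with product=KW7, color=white: min(768, 863) = 768.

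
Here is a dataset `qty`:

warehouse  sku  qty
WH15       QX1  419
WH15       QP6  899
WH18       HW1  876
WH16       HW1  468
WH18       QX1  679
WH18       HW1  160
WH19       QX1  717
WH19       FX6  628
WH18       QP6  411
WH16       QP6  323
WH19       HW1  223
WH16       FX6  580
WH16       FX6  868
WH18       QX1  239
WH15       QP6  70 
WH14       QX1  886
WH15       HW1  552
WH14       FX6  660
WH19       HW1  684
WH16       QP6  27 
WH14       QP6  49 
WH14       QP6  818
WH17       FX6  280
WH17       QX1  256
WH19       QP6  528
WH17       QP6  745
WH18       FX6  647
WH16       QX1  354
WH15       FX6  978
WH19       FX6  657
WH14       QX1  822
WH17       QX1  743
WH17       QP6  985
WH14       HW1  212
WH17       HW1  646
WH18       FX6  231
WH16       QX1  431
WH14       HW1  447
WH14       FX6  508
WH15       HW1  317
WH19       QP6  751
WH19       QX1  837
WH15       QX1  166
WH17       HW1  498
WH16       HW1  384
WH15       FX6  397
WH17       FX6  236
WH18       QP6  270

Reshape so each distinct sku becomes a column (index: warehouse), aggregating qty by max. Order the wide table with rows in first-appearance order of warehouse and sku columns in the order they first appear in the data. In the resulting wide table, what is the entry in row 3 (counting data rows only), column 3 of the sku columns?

468

With rows in first-appearance order of warehouse, row 3 is warehouse=WH16. sku columns in first-appearance order: QX1, QP6, HW1, FX6; column 3 is HW1.
Long rows with warehouse=WH16, sku=HW1: max(468, 384) = 468.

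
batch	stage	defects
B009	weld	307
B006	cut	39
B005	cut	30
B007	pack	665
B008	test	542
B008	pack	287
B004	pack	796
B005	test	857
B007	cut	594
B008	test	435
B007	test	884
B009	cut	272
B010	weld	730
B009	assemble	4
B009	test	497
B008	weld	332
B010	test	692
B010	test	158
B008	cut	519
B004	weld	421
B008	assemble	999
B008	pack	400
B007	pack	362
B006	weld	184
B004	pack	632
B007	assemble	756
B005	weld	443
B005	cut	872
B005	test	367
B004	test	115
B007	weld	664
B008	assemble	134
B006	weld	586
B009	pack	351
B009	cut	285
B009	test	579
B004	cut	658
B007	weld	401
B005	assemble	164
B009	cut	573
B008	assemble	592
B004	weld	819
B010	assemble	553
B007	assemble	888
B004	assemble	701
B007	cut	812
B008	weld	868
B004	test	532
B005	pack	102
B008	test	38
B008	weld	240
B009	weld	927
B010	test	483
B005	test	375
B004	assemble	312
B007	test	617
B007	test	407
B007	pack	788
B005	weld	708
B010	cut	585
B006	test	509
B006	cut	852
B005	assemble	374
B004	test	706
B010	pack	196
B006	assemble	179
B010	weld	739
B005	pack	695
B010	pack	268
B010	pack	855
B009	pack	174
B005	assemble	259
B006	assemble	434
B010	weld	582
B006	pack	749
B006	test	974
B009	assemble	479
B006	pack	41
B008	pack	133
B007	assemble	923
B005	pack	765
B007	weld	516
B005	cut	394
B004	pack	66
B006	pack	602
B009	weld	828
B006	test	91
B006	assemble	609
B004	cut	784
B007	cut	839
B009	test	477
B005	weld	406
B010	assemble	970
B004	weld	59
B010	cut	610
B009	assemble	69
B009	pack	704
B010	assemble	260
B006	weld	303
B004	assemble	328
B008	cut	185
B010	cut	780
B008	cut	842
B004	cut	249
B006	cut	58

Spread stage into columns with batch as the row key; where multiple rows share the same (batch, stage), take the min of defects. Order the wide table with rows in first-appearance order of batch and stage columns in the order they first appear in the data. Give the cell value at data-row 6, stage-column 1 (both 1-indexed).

With rows in first-appearance order of batch, row 6 is batch=B004. stage columns in first-appearance order: weld, cut, pack, test, assemble; column 1 is weld.
Long rows with batch=B004, stage=weld: min(421, 819, 59) = 59.

59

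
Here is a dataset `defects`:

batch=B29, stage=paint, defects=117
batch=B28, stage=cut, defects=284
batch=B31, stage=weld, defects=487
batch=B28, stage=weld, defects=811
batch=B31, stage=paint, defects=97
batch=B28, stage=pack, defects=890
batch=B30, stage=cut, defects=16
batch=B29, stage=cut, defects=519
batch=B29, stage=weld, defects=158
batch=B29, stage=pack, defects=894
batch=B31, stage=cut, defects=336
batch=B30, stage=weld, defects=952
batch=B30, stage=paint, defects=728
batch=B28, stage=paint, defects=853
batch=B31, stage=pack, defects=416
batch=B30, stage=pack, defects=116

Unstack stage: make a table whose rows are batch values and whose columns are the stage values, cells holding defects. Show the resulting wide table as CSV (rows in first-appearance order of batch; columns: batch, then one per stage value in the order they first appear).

batch,paint,cut,weld,pack
B29,117,519,158,894
B28,853,284,811,890
B31,97,336,487,416
B30,728,16,952,116

Columns: batch plus the 4 distinct stage values (paint, cut, weld, pack).
For example, row B29 column paint takes defects=117 from the long row (B29, paint).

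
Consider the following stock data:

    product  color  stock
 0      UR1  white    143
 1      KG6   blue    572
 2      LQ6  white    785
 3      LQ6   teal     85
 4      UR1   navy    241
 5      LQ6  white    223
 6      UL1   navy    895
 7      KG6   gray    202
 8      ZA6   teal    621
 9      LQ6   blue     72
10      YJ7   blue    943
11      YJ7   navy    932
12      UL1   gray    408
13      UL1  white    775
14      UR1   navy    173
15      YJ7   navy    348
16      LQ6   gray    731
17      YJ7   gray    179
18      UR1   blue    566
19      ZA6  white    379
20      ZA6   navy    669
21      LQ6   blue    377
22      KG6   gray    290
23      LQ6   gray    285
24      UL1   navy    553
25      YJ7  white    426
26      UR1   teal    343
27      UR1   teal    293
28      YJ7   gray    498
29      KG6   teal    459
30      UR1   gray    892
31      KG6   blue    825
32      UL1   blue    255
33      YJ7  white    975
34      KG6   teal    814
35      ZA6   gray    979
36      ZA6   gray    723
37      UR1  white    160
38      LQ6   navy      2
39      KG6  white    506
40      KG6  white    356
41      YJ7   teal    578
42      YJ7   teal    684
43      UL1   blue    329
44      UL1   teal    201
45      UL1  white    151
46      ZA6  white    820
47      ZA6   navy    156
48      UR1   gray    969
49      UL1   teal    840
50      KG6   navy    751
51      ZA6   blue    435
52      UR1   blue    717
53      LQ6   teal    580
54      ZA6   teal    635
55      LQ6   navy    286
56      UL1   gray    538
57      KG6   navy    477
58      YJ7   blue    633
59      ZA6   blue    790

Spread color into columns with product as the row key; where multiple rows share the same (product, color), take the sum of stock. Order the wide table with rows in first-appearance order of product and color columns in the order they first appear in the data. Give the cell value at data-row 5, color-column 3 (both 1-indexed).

1256

With rows in first-appearance order of product, row 5 is product=ZA6. color columns in first-appearance order: white, blue, teal, navy, gray; column 3 is teal.
Long rows with product=ZA6, color=teal: 621 + 635 = 1256.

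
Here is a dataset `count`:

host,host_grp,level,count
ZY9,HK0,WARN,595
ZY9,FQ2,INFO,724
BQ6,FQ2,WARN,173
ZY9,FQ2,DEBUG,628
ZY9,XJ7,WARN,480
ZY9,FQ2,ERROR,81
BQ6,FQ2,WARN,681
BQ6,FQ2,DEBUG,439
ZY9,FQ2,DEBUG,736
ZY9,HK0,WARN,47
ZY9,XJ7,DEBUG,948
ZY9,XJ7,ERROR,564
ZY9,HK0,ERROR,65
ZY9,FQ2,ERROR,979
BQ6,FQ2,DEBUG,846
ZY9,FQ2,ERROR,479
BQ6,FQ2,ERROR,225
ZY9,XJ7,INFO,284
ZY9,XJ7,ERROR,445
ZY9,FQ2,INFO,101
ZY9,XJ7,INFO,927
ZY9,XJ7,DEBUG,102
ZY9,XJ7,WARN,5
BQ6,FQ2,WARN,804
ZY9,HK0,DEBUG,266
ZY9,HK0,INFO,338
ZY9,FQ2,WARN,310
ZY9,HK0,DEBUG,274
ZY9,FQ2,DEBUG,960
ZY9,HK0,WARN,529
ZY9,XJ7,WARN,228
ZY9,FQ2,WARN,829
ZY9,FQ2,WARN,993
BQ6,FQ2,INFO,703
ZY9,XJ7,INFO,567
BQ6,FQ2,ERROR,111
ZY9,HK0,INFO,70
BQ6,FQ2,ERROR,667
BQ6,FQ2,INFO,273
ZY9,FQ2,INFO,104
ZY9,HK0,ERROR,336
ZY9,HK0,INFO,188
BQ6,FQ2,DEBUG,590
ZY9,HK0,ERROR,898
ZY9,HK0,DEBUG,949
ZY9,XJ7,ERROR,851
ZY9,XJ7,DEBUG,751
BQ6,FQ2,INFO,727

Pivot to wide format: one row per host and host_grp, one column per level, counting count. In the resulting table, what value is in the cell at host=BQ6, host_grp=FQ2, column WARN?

Rows with host=BQ6, host_grp=FQ2 and level=WARN: count values are 173, 681, 804.
3 rows match — count = 3.

3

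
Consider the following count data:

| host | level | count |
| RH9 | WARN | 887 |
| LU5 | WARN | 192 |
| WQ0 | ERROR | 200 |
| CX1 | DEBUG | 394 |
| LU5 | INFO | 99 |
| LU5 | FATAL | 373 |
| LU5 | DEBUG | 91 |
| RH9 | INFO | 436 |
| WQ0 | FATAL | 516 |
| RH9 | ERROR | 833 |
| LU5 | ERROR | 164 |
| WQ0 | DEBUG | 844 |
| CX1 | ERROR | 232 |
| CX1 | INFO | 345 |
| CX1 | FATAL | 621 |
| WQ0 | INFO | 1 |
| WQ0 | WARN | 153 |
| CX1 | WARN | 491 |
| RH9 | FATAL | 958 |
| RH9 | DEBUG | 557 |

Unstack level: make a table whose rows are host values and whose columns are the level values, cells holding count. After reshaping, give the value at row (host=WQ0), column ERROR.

200

Wide layout: rows indexed by host, columns are the 5 distinct level values (WARN, ERROR, DEBUG, INFO, FATAL).
Cell (host=WQ0, level=ERROR) draws from the long row where host=WQ0 and level=ERROR, which has count=200.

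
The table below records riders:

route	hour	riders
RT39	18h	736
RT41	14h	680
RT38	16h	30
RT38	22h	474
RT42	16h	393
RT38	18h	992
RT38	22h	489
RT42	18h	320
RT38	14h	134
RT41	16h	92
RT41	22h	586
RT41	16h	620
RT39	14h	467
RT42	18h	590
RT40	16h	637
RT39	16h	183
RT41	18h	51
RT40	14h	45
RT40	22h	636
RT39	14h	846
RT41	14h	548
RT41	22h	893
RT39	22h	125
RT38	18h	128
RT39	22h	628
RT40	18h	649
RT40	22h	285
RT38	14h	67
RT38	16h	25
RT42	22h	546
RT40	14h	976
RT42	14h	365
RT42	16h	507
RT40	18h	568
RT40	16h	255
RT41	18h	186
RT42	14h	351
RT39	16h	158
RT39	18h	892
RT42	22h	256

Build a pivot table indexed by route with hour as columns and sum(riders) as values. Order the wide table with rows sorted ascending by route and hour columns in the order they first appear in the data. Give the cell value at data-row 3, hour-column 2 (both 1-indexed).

1021

With rows sorted ascending by route, row 3 is route=RT40. hour columns in first-appearance order: 18h, 14h, 16h, 22h; column 2 is 14h.
Long rows with route=RT40, hour=14h: 45 + 976 = 1021.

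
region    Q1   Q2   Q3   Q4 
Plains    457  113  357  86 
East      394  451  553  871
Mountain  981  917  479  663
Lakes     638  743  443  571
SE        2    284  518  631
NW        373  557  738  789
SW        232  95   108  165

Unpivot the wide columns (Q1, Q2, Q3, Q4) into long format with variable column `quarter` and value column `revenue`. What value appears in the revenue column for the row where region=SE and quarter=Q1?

Unpivoting turns each (region, wide-column) pair into one long row.
The wide cell at row SE, column Q1 holds 2, so the long row (SE, Q1) has revenue=2.

2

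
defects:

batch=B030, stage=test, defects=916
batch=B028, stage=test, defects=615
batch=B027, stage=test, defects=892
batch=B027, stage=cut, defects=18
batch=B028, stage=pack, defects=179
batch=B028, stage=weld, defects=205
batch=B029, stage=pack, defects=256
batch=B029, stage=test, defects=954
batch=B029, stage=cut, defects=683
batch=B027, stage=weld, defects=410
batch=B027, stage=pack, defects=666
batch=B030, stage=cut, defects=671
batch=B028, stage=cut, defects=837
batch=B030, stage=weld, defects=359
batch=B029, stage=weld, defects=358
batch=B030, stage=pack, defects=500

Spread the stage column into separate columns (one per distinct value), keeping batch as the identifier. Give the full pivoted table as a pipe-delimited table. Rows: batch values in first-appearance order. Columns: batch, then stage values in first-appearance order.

| batch | test | cut | pack | weld |
| B030 | 916 | 671 | 500 | 359 |
| B028 | 615 | 837 | 179 | 205 |
| B027 | 892 | 18 | 666 | 410 |
| B029 | 954 | 683 | 256 | 358 |

Columns: batch plus the 4 distinct stage values (test, cut, pack, weld).
For example, row B030 column test takes defects=916 from the long row (B030, test).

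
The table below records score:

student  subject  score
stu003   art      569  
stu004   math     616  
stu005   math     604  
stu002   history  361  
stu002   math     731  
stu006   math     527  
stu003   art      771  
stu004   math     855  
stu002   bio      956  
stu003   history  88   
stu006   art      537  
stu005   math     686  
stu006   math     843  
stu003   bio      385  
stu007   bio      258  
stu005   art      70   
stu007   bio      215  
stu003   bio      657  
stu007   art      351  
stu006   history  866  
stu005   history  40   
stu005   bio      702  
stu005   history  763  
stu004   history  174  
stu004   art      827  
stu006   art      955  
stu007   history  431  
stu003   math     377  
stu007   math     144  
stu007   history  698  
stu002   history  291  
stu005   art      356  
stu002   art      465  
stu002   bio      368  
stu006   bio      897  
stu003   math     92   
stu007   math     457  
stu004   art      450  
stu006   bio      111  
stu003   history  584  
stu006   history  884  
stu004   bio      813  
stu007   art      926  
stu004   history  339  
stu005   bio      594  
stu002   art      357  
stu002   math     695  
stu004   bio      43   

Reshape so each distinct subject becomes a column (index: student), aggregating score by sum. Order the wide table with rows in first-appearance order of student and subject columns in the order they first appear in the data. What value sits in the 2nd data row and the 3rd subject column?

513

With rows in first-appearance order of student, row 2 is student=stu004. subject columns in first-appearance order: art, math, history, bio; column 3 is history.
Long rows with student=stu004, subject=history: 174 + 339 = 513.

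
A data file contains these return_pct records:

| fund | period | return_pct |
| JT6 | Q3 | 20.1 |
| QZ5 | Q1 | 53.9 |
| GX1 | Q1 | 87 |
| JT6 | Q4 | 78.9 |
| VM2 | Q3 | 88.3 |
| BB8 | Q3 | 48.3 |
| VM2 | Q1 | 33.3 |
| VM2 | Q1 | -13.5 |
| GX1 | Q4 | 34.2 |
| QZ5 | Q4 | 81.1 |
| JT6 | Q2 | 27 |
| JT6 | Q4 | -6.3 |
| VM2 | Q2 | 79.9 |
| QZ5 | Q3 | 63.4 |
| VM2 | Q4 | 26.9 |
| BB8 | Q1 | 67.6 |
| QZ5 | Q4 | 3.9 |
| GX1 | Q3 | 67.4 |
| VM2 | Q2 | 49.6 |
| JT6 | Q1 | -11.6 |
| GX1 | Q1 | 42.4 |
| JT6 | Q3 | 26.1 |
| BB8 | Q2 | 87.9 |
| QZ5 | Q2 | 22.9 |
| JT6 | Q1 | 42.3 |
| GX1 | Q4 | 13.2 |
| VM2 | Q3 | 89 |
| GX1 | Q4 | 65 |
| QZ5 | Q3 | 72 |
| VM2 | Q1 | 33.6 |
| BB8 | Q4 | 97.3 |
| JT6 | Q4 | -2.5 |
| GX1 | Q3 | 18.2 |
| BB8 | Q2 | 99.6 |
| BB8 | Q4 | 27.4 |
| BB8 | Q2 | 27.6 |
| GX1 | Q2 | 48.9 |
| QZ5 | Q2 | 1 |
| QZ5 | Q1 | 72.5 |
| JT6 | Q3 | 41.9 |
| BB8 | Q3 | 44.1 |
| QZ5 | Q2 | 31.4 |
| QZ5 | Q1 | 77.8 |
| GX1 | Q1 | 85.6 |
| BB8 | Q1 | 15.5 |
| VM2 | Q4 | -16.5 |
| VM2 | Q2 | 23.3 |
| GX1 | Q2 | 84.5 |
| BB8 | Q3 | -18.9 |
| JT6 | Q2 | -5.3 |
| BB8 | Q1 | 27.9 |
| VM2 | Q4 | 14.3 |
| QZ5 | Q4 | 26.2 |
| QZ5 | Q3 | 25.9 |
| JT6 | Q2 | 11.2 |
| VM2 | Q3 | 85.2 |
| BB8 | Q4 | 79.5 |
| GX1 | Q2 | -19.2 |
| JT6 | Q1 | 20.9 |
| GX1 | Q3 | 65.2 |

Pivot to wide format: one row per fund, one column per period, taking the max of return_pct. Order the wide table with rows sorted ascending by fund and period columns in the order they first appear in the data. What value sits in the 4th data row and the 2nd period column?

With rows sorted ascending by fund, row 4 is fund=QZ5. period columns in first-appearance order: Q3, Q1, Q4, Q2; column 2 is Q1.
Long rows with fund=QZ5, period=Q1: max(53.9, 72.5, 77.8) = 77.8.

77.8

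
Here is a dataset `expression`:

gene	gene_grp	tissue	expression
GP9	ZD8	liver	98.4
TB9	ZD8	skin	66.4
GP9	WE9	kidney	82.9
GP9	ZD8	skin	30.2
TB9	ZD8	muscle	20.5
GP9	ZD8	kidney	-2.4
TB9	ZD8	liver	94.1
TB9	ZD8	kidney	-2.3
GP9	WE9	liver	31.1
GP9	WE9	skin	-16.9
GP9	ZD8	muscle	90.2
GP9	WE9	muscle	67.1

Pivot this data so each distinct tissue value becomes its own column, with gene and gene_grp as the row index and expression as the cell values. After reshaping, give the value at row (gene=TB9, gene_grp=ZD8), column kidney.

Wide layout: rows indexed by gene and gene_grp, columns are the 4 distinct tissue values (liver, skin, kidney, muscle).
Cell (gene=TB9, gene_grp=ZD8, tissue=kidney) draws from the long row where gene=TB9, gene_grp=ZD8 and tissue=kidney, which has expression=-2.3.

-2.3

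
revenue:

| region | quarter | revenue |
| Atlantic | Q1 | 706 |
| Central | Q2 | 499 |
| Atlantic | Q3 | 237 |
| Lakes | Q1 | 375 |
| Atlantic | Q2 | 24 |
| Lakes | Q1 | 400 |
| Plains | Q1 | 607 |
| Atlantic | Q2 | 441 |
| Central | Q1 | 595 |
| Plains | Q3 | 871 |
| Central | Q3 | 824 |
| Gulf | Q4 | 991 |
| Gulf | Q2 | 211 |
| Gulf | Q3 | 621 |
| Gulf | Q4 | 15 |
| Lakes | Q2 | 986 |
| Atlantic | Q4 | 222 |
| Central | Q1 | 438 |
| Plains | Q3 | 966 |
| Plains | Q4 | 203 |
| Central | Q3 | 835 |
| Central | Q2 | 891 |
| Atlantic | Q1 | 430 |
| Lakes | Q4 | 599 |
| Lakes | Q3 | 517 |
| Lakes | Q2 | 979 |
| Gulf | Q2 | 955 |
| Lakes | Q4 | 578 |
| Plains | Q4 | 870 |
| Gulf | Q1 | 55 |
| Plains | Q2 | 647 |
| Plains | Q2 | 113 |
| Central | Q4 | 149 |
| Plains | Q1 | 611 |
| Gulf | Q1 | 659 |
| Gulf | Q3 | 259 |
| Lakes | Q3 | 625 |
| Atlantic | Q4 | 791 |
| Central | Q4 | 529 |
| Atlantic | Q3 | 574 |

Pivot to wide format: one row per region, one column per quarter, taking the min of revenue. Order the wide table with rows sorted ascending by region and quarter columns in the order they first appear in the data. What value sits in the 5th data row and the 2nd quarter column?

With rows sorted ascending by region, row 5 is region=Plains. quarter columns in first-appearance order: Q1, Q2, Q3, Q4; column 2 is Q2.
Long rows with region=Plains, quarter=Q2: min(647, 113) = 113.

113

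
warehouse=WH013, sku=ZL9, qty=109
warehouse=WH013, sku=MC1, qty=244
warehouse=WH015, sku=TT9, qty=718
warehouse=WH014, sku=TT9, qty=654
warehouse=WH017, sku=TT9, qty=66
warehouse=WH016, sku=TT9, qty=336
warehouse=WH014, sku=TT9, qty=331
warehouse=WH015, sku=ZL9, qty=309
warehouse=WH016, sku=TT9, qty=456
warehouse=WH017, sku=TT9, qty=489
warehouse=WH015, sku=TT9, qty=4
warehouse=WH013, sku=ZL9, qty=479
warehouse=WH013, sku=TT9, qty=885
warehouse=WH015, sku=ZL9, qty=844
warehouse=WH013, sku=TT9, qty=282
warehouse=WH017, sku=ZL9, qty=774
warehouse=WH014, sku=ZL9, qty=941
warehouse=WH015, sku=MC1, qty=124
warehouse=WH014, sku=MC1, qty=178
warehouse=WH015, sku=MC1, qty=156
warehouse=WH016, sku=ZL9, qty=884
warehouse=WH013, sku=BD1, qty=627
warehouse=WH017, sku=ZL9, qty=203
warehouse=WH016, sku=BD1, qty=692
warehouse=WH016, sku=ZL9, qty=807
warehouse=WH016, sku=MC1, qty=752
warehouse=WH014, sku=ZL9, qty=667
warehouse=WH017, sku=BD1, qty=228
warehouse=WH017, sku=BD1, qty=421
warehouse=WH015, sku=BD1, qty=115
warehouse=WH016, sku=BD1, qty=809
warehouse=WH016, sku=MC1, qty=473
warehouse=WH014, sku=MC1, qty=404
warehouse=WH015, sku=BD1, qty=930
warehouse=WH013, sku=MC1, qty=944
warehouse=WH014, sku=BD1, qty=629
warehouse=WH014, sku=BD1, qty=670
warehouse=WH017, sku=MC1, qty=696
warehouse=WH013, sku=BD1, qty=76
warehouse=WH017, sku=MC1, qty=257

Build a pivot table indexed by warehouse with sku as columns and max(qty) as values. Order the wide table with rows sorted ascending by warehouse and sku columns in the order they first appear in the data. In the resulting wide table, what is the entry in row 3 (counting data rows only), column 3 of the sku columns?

With rows sorted ascending by warehouse, row 3 is warehouse=WH015. sku columns in first-appearance order: ZL9, MC1, TT9, BD1; column 3 is TT9.
Long rows with warehouse=WH015, sku=TT9: max(718, 4) = 718.

718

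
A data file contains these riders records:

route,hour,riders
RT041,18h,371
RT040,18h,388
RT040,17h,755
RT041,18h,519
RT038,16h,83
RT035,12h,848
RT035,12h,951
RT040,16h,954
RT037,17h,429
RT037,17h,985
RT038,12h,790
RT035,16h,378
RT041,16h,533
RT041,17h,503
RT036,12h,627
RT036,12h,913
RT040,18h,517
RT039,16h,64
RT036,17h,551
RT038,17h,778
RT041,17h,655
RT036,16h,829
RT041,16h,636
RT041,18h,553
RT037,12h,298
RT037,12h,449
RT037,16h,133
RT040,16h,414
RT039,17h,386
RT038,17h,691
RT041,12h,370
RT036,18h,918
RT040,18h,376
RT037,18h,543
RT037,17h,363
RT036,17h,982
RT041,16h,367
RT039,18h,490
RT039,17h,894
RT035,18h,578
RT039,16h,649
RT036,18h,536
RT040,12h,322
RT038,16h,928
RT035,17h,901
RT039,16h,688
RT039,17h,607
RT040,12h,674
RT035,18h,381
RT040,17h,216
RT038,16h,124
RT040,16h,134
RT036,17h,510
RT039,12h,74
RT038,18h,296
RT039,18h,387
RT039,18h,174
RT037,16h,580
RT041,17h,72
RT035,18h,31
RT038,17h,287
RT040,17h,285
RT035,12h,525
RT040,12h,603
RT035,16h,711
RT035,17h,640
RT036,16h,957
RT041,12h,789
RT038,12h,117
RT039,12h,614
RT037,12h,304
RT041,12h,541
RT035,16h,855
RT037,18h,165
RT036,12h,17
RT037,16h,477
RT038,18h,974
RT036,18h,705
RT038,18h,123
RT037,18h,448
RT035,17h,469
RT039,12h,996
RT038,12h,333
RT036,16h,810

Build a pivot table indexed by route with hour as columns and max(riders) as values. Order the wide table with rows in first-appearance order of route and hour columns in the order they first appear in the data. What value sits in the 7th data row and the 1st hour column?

490

With rows in first-appearance order of route, row 7 is route=RT039. hour columns in first-appearance order: 18h, 17h, 16h, 12h; column 1 is 18h.
Long rows with route=RT039, hour=18h: max(490, 387, 174) = 490.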